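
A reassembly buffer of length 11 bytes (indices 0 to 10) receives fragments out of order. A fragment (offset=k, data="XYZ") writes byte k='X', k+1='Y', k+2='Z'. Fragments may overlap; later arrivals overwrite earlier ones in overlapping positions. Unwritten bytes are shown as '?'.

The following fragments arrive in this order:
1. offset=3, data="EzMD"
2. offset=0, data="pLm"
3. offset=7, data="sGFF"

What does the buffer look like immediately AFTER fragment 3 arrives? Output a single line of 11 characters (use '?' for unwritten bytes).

Answer: pLmEzMDsGFF

Derivation:
Fragment 1: offset=3 data="EzMD" -> buffer=???EzMD????
Fragment 2: offset=0 data="pLm" -> buffer=pLmEzMD????
Fragment 3: offset=7 data="sGFF" -> buffer=pLmEzMDsGFF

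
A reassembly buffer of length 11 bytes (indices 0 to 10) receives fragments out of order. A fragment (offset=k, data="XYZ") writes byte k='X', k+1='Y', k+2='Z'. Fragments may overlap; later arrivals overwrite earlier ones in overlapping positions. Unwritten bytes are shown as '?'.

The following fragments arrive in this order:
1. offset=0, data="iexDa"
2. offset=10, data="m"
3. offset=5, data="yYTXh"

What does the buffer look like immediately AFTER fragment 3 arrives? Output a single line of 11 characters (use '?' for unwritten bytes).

Answer: iexDayYTXhm

Derivation:
Fragment 1: offset=0 data="iexDa" -> buffer=iexDa??????
Fragment 2: offset=10 data="m" -> buffer=iexDa?????m
Fragment 3: offset=5 data="yYTXh" -> buffer=iexDayYTXhm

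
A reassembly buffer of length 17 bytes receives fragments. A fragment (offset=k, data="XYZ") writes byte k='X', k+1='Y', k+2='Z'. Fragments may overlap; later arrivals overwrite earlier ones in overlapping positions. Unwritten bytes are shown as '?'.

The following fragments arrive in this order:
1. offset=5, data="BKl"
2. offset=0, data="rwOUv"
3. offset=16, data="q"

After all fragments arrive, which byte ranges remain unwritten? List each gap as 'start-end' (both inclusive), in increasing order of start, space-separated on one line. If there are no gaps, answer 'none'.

Fragment 1: offset=5 len=3
Fragment 2: offset=0 len=5
Fragment 3: offset=16 len=1
Gaps: 8-15

Answer: 8-15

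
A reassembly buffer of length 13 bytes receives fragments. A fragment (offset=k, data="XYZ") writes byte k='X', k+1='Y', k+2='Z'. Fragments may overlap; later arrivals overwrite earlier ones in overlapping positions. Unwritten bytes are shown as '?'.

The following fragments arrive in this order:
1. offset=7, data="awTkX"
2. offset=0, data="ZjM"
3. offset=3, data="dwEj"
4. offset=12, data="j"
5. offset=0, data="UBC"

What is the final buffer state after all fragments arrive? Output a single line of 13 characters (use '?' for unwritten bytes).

Answer: UBCdwEjawTkXj

Derivation:
Fragment 1: offset=7 data="awTkX" -> buffer=???????awTkX?
Fragment 2: offset=0 data="ZjM" -> buffer=ZjM????awTkX?
Fragment 3: offset=3 data="dwEj" -> buffer=ZjMdwEjawTkX?
Fragment 4: offset=12 data="j" -> buffer=ZjMdwEjawTkXj
Fragment 5: offset=0 data="UBC" -> buffer=UBCdwEjawTkXj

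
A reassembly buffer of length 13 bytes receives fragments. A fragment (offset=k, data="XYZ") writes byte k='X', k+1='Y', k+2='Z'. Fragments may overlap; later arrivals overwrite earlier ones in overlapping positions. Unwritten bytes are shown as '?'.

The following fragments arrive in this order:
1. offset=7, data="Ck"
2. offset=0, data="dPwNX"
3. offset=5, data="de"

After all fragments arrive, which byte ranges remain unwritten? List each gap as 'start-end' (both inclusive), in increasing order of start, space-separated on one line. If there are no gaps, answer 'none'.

Fragment 1: offset=7 len=2
Fragment 2: offset=0 len=5
Fragment 3: offset=5 len=2
Gaps: 9-12

Answer: 9-12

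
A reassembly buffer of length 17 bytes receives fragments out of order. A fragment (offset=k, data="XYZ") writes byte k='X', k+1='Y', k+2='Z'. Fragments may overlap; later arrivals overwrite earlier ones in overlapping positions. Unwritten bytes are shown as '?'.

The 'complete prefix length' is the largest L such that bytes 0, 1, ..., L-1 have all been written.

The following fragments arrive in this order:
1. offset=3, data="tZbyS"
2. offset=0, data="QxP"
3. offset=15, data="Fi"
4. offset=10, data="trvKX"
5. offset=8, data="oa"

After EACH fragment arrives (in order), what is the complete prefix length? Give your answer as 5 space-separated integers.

Answer: 0 8 8 8 17

Derivation:
Fragment 1: offset=3 data="tZbyS" -> buffer=???tZbyS????????? -> prefix_len=0
Fragment 2: offset=0 data="QxP" -> buffer=QxPtZbyS????????? -> prefix_len=8
Fragment 3: offset=15 data="Fi" -> buffer=QxPtZbyS???????Fi -> prefix_len=8
Fragment 4: offset=10 data="trvKX" -> buffer=QxPtZbyS??trvKXFi -> prefix_len=8
Fragment 5: offset=8 data="oa" -> buffer=QxPtZbySoatrvKXFi -> prefix_len=17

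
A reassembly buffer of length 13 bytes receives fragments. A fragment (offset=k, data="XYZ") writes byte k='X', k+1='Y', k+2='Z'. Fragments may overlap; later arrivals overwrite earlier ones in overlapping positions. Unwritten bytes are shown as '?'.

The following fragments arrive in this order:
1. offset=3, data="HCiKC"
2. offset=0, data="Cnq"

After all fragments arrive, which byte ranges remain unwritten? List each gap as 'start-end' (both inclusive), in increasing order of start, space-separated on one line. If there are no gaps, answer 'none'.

Answer: 8-12

Derivation:
Fragment 1: offset=3 len=5
Fragment 2: offset=0 len=3
Gaps: 8-12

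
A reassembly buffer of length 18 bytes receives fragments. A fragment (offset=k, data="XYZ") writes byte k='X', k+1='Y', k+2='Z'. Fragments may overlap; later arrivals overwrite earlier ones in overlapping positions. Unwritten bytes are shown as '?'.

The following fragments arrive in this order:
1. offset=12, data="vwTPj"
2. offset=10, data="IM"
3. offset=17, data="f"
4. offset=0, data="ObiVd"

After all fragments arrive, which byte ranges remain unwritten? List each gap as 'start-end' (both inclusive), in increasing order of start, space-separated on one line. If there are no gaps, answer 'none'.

Answer: 5-9

Derivation:
Fragment 1: offset=12 len=5
Fragment 2: offset=10 len=2
Fragment 3: offset=17 len=1
Fragment 4: offset=0 len=5
Gaps: 5-9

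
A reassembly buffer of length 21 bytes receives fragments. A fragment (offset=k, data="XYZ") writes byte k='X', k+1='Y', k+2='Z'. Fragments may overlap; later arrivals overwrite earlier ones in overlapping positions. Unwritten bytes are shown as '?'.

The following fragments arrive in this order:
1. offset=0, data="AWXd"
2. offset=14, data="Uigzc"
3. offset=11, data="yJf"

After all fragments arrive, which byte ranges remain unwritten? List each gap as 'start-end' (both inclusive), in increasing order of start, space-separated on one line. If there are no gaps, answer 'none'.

Answer: 4-10 19-20

Derivation:
Fragment 1: offset=0 len=4
Fragment 2: offset=14 len=5
Fragment 3: offset=11 len=3
Gaps: 4-10 19-20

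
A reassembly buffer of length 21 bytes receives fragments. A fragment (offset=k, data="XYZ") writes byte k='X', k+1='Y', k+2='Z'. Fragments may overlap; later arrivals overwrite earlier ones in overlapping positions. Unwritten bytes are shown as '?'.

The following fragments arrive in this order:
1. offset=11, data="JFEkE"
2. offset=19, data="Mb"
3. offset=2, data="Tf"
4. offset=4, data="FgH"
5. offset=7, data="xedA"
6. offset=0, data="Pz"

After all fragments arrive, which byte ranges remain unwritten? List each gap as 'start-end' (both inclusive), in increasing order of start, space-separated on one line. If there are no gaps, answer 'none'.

Fragment 1: offset=11 len=5
Fragment 2: offset=19 len=2
Fragment 3: offset=2 len=2
Fragment 4: offset=4 len=3
Fragment 5: offset=7 len=4
Fragment 6: offset=0 len=2
Gaps: 16-18

Answer: 16-18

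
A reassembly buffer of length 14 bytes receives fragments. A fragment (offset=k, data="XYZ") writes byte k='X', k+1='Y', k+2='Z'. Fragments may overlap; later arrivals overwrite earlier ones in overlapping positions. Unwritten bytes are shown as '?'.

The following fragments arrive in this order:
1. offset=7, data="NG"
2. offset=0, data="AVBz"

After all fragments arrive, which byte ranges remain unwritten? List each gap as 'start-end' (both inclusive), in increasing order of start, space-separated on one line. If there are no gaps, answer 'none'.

Answer: 4-6 9-13

Derivation:
Fragment 1: offset=7 len=2
Fragment 2: offset=0 len=4
Gaps: 4-6 9-13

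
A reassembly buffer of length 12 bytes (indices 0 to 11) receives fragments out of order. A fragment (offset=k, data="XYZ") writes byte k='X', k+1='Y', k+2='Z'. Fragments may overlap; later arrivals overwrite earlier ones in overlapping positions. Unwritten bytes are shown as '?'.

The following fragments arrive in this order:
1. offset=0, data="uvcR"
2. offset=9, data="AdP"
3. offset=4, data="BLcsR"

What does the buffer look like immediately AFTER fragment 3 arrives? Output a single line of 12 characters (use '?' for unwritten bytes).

Answer: uvcRBLcsRAdP

Derivation:
Fragment 1: offset=0 data="uvcR" -> buffer=uvcR????????
Fragment 2: offset=9 data="AdP" -> buffer=uvcR?????AdP
Fragment 3: offset=4 data="BLcsR" -> buffer=uvcRBLcsRAdP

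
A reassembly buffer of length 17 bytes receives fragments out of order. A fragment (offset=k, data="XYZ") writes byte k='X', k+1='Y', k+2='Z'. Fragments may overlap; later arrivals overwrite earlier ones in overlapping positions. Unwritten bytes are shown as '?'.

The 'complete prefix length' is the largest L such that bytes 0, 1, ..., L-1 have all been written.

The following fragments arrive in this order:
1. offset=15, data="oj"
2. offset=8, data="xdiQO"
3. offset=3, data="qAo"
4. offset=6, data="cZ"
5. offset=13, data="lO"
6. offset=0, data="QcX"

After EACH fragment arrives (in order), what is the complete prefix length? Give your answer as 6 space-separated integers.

Fragment 1: offset=15 data="oj" -> buffer=???????????????oj -> prefix_len=0
Fragment 2: offset=8 data="xdiQO" -> buffer=????????xdiQO??oj -> prefix_len=0
Fragment 3: offset=3 data="qAo" -> buffer=???qAo??xdiQO??oj -> prefix_len=0
Fragment 4: offset=6 data="cZ" -> buffer=???qAocZxdiQO??oj -> prefix_len=0
Fragment 5: offset=13 data="lO" -> buffer=???qAocZxdiQOlOoj -> prefix_len=0
Fragment 6: offset=0 data="QcX" -> buffer=QcXqAocZxdiQOlOoj -> prefix_len=17

Answer: 0 0 0 0 0 17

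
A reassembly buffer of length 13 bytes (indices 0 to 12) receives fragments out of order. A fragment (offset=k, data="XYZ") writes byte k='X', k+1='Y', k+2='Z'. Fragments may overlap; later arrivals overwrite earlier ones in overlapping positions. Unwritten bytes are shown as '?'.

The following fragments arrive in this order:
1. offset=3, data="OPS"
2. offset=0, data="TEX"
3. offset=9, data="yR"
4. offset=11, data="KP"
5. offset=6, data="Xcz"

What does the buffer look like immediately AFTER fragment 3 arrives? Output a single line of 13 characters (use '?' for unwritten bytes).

Fragment 1: offset=3 data="OPS" -> buffer=???OPS???????
Fragment 2: offset=0 data="TEX" -> buffer=TEXOPS???????
Fragment 3: offset=9 data="yR" -> buffer=TEXOPS???yR??

Answer: TEXOPS???yR??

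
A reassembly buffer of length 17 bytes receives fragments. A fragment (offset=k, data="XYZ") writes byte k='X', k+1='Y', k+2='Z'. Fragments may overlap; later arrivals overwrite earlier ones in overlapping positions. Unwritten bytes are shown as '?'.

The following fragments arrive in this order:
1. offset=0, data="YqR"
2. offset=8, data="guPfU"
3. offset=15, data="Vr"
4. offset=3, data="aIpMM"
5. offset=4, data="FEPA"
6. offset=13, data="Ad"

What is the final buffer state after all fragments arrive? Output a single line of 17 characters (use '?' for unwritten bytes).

Answer: YqRaFEPAguPfUAdVr

Derivation:
Fragment 1: offset=0 data="YqR" -> buffer=YqR??????????????
Fragment 2: offset=8 data="guPfU" -> buffer=YqR?????guPfU????
Fragment 3: offset=15 data="Vr" -> buffer=YqR?????guPfU??Vr
Fragment 4: offset=3 data="aIpMM" -> buffer=YqRaIpMMguPfU??Vr
Fragment 5: offset=4 data="FEPA" -> buffer=YqRaFEPAguPfU??Vr
Fragment 6: offset=13 data="Ad" -> buffer=YqRaFEPAguPfUAdVr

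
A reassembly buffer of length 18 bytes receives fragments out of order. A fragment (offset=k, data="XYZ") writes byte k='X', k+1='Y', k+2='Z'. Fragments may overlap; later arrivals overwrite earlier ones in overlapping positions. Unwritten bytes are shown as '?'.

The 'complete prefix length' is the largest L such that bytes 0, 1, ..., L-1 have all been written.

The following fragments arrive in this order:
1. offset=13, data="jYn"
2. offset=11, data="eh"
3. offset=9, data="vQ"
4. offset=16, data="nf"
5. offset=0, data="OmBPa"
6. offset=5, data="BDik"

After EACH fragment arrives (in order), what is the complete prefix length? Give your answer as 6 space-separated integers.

Fragment 1: offset=13 data="jYn" -> buffer=?????????????jYn?? -> prefix_len=0
Fragment 2: offset=11 data="eh" -> buffer=???????????ehjYn?? -> prefix_len=0
Fragment 3: offset=9 data="vQ" -> buffer=?????????vQehjYn?? -> prefix_len=0
Fragment 4: offset=16 data="nf" -> buffer=?????????vQehjYnnf -> prefix_len=0
Fragment 5: offset=0 data="OmBPa" -> buffer=OmBPa????vQehjYnnf -> prefix_len=5
Fragment 6: offset=5 data="BDik" -> buffer=OmBPaBDikvQehjYnnf -> prefix_len=18

Answer: 0 0 0 0 5 18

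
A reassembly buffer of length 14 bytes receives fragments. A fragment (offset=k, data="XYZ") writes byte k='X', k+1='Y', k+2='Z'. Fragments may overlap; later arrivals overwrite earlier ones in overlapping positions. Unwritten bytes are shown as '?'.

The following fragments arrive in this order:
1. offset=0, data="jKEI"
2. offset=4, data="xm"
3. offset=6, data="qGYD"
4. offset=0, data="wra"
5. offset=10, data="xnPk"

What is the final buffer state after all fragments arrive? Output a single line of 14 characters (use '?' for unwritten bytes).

Answer: wraIxmqGYDxnPk

Derivation:
Fragment 1: offset=0 data="jKEI" -> buffer=jKEI??????????
Fragment 2: offset=4 data="xm" -> buffer=jKEIxm????????
Fragment 3: offset=6 data="qGYD" -> buffer=jKEIxmqGYD????
Fragment 4: offset=0 data="wra" -> buffer=wraIxmqGYD????
Fragment 5: offset=10 data="xnPk" -> buffer=wraIxmqGYDxnPk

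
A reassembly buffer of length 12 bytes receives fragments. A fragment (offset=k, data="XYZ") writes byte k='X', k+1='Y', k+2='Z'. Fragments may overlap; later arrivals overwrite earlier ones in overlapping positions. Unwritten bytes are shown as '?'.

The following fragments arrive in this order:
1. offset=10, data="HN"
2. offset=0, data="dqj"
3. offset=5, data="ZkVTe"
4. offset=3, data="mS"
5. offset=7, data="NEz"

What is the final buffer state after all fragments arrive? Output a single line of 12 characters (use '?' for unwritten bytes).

Fragment 1: offset=10 data="HN" -> buffer=??????????HN
Fragment 2: offset=0 data="dqj" -> buffer=dqj???????HN
Fragment 3: offset=5 data="ZkVTe" -> buffer=dqj??ZkVTeHN
Fragment 4: offset=3 data="mS" -> buffer=dqjmSZkVTeHN
Fragment 5: offset=7 data="NEz" -> buffer=dqjmSZkNEzHN

Answer: dqjmSZkNEzHN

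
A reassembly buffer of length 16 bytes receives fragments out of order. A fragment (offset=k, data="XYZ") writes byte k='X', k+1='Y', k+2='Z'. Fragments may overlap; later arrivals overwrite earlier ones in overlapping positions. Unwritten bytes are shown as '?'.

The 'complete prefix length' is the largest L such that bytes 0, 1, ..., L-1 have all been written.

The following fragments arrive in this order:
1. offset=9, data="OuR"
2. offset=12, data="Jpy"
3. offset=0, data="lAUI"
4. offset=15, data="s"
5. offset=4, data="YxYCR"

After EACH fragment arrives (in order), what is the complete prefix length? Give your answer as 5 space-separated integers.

Fragment 1: offset=9 data="OuR" -> buffer=?????????OuR???? -> prefix_len=0
Fragment 2: offset=12 data="Jpy" -> buffer=?????????OuRJpy? -> prefix_len=0
Fragment 3: offset=0 data="lAUI" -> buffer=lAUI?????OuRJpy? -> prefix_len=4
Fragment 4: offset=15 data="s" -> buffer=lAUI?????OuRJpys -> prefix_len=4
Fragment 5: offset=4 data="YxYCR" -> buffer=lAUIYxYCROuRJpys -> prefix_len=16

Answer: 0 0 4 4 16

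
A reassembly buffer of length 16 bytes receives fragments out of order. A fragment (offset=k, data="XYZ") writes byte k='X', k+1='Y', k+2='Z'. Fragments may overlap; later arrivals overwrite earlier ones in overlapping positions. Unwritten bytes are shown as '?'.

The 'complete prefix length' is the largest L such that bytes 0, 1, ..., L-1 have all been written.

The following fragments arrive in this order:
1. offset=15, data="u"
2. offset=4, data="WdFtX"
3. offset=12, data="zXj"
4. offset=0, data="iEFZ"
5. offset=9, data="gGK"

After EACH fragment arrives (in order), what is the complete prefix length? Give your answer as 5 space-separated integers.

Fragment 1: offset=15 data="u" -> buffer=???????????????u -> prefix_len=0
Fragment 2: offset=4 data="WdFtX" -> buffer=????WdFtX??????u -> prefix_len=0
Fragment 3: offset=12 data="zXj" -> buffer=????WdFtX???zXju -> prefix_len=0
Fragment 4: offset=0 data="iEFZ" -> buffer=iEFZWdFtX???zXju -> prefix_len=9
Fragment 5: offset=9 data="gGK" -> buffer=iEFZWdFtXgGKzXju -> prefix_len=16

Answer: 0 0 0 9 16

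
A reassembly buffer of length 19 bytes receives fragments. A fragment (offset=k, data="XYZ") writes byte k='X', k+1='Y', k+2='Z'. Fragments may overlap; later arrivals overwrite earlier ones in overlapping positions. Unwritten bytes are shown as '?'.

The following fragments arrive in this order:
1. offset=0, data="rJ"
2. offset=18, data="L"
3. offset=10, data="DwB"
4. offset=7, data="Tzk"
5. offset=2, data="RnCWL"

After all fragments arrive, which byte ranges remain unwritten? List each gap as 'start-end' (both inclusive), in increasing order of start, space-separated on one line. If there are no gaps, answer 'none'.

Answer: 13-17

Derivation:
Fragment 1: offset=0 len=2
Fragment 2: offset=18 len=1
Fragment 3: offset=10 len=3
Fragment 4: offset=7 len=3
Fragment 5: offset=2 len=5
Gaps: 13-17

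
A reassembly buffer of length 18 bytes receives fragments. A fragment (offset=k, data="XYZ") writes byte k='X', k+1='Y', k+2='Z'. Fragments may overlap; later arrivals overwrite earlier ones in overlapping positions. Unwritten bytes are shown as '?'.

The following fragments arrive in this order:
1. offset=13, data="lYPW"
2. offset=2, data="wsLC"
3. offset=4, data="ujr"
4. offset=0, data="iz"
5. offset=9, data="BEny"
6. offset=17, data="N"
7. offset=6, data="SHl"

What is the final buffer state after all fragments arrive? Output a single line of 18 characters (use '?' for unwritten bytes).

Answer: izwsujSHlBEnylYPWN

Derivation:
Fragment 1: offset=13 data="lYPW" -> buffer=?????????????lYPW?
Fragment 2: offset=2 data="wsLC" -> buffer=??wsLC???????lYPW?
Fragment 3: offset=4 data="ujr" -> buffer=??wsujr??????lYPW?
Fragment 4: offset=0 data="iz" -> buffer=izwsujr??????lYPW?
Fragment 5: offset=9 data="BEny" -> buffer=izwsujr??BEnylYPW?
Fragment 6: offset=17 data="N" -> buffer=izwsujr??BEnylYPWN
Fragment 7: offset=6 data="SHl" -> buffer=izwsujSHlBEnylYPWN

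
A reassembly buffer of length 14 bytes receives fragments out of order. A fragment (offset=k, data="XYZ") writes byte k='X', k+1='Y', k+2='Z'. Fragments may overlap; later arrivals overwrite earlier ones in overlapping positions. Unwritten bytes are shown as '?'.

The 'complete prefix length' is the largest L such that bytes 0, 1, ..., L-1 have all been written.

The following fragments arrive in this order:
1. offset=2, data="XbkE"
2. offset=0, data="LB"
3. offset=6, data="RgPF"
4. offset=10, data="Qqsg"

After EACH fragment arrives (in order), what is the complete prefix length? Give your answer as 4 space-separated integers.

Fragment 1: offset=2 data="XbkE" -> buffer=??XbkE???????? -> prefix_len=0
Fragment 2: offset=0 data="LB" -> buffer=LBXbkE???????? -> prefix_len=6
Fragment 3: offset=6 data="RgPF" -> buffer=LBXbkERgPF???? -> prefix_len=10
Fragment 4: offset=10 data="Qqsg" -> buffer=LBXbkERgPFQqsg -> prefix_len=14

Answer: 0 6 10 14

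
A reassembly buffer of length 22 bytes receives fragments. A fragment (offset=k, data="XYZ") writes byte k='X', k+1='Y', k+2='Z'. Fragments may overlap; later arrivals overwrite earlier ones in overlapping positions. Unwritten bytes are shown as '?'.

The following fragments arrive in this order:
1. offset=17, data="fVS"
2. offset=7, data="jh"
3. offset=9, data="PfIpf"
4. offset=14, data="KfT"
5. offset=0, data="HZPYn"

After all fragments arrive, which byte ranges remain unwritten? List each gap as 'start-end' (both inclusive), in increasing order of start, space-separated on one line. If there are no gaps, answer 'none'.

Answer: 5-6 20-21

Derivation:
Fragment 1: offset=17 len=3
Fragment 2: offset=7 len=2
Fragment 3: offset=9 len=5
Fragment 4: offset=14 len=3
Fragment 5: offset=0 len=5
Gaps: 5-6 20-21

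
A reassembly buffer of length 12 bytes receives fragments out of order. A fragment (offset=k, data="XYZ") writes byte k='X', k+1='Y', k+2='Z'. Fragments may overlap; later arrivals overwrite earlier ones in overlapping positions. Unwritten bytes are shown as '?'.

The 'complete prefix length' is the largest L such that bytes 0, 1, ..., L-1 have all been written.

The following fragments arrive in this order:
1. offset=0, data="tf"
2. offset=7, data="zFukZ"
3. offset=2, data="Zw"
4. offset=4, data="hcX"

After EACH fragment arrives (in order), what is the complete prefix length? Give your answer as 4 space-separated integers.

Answer: 2 2 4 12

Derivation:
Fragment 1: offset=0 data="tf" -> buffer=tf?????????? -> prefix_len=2
Fragment 2: offset=7 data="zFukZ" -> buffer=tf?????zFukZ -> prefix_len=2
Fragment 3: offset=2 data="Zw" -> buffer=tfZw???zFukZ -> prefix_len=4
Fragment 4: offset=4 data="hcX" -> buffer=tfZwhcXzFukZ -> prefix_len=12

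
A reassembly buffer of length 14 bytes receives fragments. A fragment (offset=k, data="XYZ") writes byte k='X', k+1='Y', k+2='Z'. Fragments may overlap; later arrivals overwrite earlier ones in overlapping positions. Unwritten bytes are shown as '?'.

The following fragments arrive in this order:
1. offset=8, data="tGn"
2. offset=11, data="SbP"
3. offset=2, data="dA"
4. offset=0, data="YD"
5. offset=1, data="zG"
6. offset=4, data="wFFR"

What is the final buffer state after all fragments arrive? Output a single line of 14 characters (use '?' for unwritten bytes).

Fragment 1: offset=8 data="tGn" -> buffer=????????tGn???
Fragment 2: offset=11 data="SbP" -> buffer=????????tGnSbP
Fragment 3: offset=2 data="dA" -> buffer=??dA????tGnSbP
Fragment 4: offset=0 data="YD" -> buffer=YDdA????tGnSbP
Fragment 5: offset=1 data="zG" -> buffer=YzGA????tGnSbP
Fragment 6: offset=4 data="wFFR" -> buffer=YzGAwFFRtGnSbP

Answer: YzGAwFFRtGnSbP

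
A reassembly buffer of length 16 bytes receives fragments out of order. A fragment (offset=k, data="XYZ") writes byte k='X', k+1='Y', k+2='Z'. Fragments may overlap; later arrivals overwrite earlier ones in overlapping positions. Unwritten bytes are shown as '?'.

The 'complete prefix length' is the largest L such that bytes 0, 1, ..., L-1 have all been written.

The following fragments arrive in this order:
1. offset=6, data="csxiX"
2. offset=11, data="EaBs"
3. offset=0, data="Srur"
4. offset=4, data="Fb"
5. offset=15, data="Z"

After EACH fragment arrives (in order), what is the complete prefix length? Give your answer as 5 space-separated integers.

Fragment 1: offset=6 data="csxiX" -> buffer=??????csxiX????? -> prefix_len=0
Fragment 2: offset=11 data="EaBs" -> buffer=??????csxiXEaBs? -> prefix_len=0
Fragment 3: offset=0 data="Srur" -> buffer=Srur??csxiXEaBs? -> prefix_len=4
Fragment 4: offset=4 data="Fb" -> buffer=SrurFbcsxiXEaBs? -> prefix_len=15
Fragment 5: offset=15 data="Z" -> buffer=SrurFbcsxiXEaBsZ -> prefix_len=16

Answer: 0 0 4 15 16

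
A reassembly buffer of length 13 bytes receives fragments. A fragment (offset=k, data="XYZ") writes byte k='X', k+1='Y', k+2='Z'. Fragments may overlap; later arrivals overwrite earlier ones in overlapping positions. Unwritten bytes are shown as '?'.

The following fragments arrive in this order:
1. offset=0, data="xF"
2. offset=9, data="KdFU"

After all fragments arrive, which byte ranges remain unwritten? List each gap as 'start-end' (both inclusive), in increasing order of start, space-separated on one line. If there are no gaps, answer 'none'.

Answer: 2-8

Derivation:
Fragment 1: offset=0 len=2
Fragment 2: offset=9 len=4
Gaps: 2-8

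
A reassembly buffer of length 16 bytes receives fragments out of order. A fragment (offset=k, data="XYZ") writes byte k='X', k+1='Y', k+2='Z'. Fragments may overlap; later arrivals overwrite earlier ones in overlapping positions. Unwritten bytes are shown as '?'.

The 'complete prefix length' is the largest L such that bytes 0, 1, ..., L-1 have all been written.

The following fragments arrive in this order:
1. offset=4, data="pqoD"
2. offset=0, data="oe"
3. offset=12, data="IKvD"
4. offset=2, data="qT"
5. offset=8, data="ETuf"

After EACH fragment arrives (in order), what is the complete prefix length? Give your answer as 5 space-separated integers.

Answer: 0 2 2 8 16

Derivation:
Fragment 1: offset=4 data="pqoD" -> buffer=????pqoD???????? -> prefix_len=0
Fragment 2: offset=0 data="oe" -> buffer=oe??pqoD???????? -> prefix_len=2
Fragment 3: offset=12 data="IKvD" -> buffer=oe??pqoD????IKvD -> prefix_len=2
Fragment 4: offset=2 data="qT" -> buffer=oeqTpqoD????IKvD -> prefix_len=8
Fragment 5: offset=8 data="ETuf" -> buffer=oeqTpqoDETufIKvD -> prefix_len=16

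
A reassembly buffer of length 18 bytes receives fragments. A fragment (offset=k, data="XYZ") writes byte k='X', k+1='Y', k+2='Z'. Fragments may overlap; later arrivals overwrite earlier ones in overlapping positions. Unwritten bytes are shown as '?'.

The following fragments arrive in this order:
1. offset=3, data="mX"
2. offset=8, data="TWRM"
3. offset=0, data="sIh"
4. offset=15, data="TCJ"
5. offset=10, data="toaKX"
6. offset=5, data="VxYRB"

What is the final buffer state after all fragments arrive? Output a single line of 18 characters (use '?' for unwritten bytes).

Answer: sIhmXVxYRBtoaKXTCJ

Derivation:
Fragment 1: offset=3 data="mX" -> buffer=???mX?????????????
Fragment 2: offset=8 data="TWRM" -> buffer=???mX???TWRM??????
Fragment 3: offset=0 data="sIh" -> buffer=sIhmX???TWRM??????
Fragment 4: offset=15 data="TCJ" -> buffer=sIhmX???TWRM???TCJ
Fragment 5: offset=10 data="toaKX" -> buffer=sIhmX???TWtoaKXTCJ
Fragment 6: offset=5 data="VxYRB" -> buffer=sIhmXVxYRBtoaKXTCJ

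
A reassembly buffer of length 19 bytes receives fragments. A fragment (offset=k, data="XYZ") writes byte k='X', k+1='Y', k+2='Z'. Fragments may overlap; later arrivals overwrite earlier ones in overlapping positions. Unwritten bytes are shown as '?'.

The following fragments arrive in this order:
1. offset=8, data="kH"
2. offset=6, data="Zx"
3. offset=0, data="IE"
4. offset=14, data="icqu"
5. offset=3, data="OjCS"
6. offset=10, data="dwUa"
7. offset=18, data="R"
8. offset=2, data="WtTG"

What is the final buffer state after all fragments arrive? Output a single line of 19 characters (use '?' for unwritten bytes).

Fragment 1: offset=8 data="kH" -> buffer=????????kH?????????
Fragment 2: offset=6 data="Zx" -> buffer=??????ZxkH?????????
Fragment 3: offset=0 data="IE" -> buffer=IE????ZxkH?????????
Fragment 4: offset=14 data="icqu" -> buffer=IE????ZxkH????icqu?
Fragment 5: offset=3 data="OjCS" -> buffer=IE?OjCSxkH????icqu?
Fragment 6: offset=10 data="dwUa" -> buffer=IE?OjCSxkHdwUaicqu?
Fragment 7: offset=18 data="R" -> buffer=IE?OjCSxkHdwUaicquR
Fragment 8: offset=2 data="WtTG" -> buffer=IEWtTGSxkHdwUaicquR

Answer: IEWtTGSxkHdwUaicquR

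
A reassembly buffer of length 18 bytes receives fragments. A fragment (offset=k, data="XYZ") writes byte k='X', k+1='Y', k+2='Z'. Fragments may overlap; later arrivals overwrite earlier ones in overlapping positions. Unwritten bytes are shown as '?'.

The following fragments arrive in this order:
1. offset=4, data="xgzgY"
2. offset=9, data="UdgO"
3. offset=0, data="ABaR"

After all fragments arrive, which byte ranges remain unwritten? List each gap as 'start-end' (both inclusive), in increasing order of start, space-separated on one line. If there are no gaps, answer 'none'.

Fragment 1: offset=4 len=5
Fragment 2: offset=9 len=4
Fragment 3: offset=0 len=4
Gaps: 13-17

Answer: 13-17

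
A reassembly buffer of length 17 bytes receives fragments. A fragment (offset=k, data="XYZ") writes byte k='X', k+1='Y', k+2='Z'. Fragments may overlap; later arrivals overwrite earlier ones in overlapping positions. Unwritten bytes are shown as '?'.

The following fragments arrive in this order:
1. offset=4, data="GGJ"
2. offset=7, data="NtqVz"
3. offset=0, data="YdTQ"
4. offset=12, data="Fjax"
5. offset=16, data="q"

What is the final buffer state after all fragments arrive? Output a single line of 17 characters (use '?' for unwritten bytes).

Fragment 1: offset=4 data="GGJ" -> buffer=????GGJ??????????
Fragment 2: offset=7 data="NtqVz" -> buffer=????GGJNtqVz?????
Fragment 3: offset=0 data="YdTQ" -> buffer=YdTQGGJNtqVz?????
Fragment 4: offset=12 data="Fjax" -> buffer=YdTQGGJNtqVzFjax?
Fragment 5: offset=16 data="q" -> buffer=YdTQGGJNtqVzFjaxq

Answer: YdTQGGJNtqVzFjaxq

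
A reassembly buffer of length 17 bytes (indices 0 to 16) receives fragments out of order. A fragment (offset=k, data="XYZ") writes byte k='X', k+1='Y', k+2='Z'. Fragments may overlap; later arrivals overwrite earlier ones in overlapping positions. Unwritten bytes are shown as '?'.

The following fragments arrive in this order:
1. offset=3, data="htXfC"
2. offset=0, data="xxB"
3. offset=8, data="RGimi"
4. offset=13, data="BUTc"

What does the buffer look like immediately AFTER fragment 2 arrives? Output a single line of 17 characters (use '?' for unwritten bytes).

Fragment 1: offset=3 data="htXfC" -> buffer=???htXfC?????????
Fragment 2: offset=0 data="xxB" -> buffer=xxBhtXfC?????????

Answer: xxBhtXfC?????????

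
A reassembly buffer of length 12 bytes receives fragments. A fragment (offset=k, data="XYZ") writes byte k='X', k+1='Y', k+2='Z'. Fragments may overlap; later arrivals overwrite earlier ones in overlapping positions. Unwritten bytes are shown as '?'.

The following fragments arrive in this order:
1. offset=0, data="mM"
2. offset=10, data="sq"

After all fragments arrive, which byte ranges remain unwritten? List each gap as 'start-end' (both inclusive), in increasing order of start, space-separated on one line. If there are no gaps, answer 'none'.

Fragment 1: offset=0 len=2
Fragment 2: offset=10 len=2
Gaps: 2-9

Answer: 2-9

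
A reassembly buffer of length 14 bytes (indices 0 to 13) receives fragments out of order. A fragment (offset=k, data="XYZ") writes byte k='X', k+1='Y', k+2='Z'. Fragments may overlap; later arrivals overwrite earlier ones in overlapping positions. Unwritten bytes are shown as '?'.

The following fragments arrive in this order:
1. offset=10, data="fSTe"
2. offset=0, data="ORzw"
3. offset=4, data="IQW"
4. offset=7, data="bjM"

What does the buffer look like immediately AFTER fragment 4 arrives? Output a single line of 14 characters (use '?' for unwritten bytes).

Answer: ORzwIQWbjMfSTe

Derivation:
Fragment 1: offset=10 data="fSTe" -> buffer=??????????fSTe
Fragment 2: offset=0 data="ORzw" -> buffer=ORzw??????fSTe
Fragment 3: offset=4 data="IQW" -> buffer=ORzwIQW???fSTe
Fragment 4: offset=7 data="bjM" -> buffer=ORzwIQWbjMfSTe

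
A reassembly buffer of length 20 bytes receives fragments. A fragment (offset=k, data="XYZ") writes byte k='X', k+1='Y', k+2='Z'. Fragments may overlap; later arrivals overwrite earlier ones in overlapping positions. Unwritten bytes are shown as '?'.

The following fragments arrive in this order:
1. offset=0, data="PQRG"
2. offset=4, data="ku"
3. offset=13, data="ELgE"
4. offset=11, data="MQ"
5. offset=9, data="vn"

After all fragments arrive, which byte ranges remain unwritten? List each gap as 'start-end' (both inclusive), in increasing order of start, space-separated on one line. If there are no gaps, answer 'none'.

Fragment 1: offset=0 len=4
Fragment 2: offset=4 len=2
Fragment 3: offset=13 len=4
Fragment 4: offset=11 len=2
Fragment 5: offset=9 len=2
Gaps: 6-8 17-19

Answer: 6-8 17-19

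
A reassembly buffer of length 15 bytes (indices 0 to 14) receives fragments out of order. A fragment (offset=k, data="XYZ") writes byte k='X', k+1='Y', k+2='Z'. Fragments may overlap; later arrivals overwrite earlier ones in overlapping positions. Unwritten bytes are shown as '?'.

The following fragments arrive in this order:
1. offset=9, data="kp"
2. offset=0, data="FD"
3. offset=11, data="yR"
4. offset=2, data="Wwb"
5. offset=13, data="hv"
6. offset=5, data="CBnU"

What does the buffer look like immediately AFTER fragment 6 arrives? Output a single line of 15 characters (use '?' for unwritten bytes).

Answer: FDWwbCBnUkpyRhv

Derivation:
Fragment 1: offset=9 data="kp" -> buffer=?????????kp????
Fragment 2: offset=0 data="FD" -> buffer=FD???????kp????
Fragment 3: offset=11 data="yR" -> buffer=FD???????kpyR??
Fragment 4: offset=2 data="Wwb" -> buffer=FDWwb????kpyR??
Fragment 5: offset=13 data="hv" -> buffer=FDWwb????kpyRhv
Fragment 6: offset=5 data="CBnU" -> buffer=FDWwbCBnUkpyRhv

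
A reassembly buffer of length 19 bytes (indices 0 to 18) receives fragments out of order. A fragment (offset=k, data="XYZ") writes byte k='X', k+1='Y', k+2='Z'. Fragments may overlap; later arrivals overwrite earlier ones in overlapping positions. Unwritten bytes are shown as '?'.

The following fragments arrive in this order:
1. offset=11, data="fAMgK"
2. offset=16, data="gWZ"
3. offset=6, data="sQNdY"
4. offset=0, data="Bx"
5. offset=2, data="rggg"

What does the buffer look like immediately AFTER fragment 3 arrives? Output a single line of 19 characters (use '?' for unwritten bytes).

Answer: ??????sQNdYfAMgKgWZ

Derivation:
Fragment 1: offset=11 data="fAMgK" -> buffer=???????????fAMgK???
Fragment 2: offset=16 data="gWZ" -> buffer=???????????fAMgKgWZ
Fragment 3: offset=6 data="sQNdY" -> buffer=??????sQNdYfAMgKgWZ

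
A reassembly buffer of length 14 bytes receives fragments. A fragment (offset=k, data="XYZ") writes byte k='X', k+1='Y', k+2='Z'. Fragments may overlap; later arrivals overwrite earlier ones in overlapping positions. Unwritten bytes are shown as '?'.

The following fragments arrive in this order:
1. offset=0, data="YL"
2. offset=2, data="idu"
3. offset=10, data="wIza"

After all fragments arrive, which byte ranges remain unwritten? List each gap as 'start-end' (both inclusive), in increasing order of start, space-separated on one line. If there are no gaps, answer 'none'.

Fragment 1: offset=0 len=2
Fragment 2: offset=2 len=3
Fragment 3: offset=10 len=4
Gaps: 5-9

Answer: 5-9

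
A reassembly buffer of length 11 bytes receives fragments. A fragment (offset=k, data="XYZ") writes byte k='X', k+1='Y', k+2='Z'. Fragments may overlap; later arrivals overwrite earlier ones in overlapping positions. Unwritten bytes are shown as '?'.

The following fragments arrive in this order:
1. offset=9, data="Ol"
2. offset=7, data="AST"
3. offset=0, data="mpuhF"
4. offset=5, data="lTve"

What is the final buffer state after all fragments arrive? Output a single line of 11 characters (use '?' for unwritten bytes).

Fragment 1: offset=9 data="Ol" -> buffer=?????????Ol
Fragment 2: offset=7 data="AST" -> buffer=???????ASTl
Fragment 3: offset=0 data="mpuhF" -> buffer=mpuhF??ASTl
Fragment 4: offset=5 data="lTve" -> buffer=mpuhFlTveTl

Answer: mpuhFlTveTl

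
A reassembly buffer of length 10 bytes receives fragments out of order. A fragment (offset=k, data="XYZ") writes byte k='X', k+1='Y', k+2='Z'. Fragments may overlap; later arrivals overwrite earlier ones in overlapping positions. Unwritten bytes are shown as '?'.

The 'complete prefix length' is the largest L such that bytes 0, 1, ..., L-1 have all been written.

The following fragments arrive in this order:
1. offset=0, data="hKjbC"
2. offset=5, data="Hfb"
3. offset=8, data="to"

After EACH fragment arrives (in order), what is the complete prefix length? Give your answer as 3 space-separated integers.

Answer: 5 8 10

Derivation:
Fragment 1: offset=0 data="hKjbC" -> buffer=hKjbC????? -> prefix_len=5
Fragment 2: offset=5 data="Hfb" -> buffer=hKjbCHfb?? -> prefix_len=8
Fragment 3: offset=8 data="to" -> buffer=hKjbCHfbto -> prefix_len=10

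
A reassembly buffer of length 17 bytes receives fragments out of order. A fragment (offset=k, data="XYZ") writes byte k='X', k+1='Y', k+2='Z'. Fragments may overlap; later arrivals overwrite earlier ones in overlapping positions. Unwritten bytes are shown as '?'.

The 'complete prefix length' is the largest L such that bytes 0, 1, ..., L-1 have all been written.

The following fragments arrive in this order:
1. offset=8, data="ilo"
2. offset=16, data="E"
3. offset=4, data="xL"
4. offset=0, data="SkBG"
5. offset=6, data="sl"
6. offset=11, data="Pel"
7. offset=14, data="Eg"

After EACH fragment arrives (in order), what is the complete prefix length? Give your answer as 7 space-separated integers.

Answer: 0 0 0 6 11 14 17

Derivation:
Fragment 1: offset=8 data="ilo" -> buffer=????????ilo?????? -> prefix_len=0
Fragment 2: offset=16 data="E" -> buffer=????????ilo?????E -> prefix_len=0
Fragment 3: offset=4 data="xL" -> buffer=????xL??ilo?????E -> prefix_len=0
Fragment 4: offset=0 data="SkBG" -> buffer=SkBGxL??ilo?????E -> prefix_len=6
Fragment 5: offset=6 data="sl" -> buffer=SkBGxLslilo?????E -> prefix_len=11
Fragment 6: offset=11 data="Pel" -> buffer=SkBGxLsliloPel??E -> prefix_len=14
Fragment 7: offset=14 data="Eg" -> buffer=SkBGxLsliloPelEgE -> prefix_len=17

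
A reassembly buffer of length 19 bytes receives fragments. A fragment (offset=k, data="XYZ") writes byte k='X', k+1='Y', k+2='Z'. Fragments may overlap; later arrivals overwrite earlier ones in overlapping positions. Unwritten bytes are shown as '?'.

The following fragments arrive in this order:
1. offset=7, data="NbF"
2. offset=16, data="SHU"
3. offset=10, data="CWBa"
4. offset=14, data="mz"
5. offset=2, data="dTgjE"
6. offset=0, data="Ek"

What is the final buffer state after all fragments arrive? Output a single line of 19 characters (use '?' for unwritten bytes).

Answer: EkdTgjENbFCWBamzSHU

Derivation:
Fragment 1: offset=7 data="NbF" -> buffer=???????NbF?????????
Fragment 2: offset=16 data="SHU" -> buffer=???????NbF??????SHU
Fragment 3: offset=10 data="CWBa" -> buffer=???????NbFCWBa??SHU
Fragment 4: offset=14 data="mz" -> buffer=???????NbFCWBamzSHU
Fragment 5: offset=2 data="dTgjE" -> buffer=??dTgjENbFCWBamzSHU
Fragment 6: offset=0 data="Ek" -> buffer=EkdTgjENbFCWBamzSHU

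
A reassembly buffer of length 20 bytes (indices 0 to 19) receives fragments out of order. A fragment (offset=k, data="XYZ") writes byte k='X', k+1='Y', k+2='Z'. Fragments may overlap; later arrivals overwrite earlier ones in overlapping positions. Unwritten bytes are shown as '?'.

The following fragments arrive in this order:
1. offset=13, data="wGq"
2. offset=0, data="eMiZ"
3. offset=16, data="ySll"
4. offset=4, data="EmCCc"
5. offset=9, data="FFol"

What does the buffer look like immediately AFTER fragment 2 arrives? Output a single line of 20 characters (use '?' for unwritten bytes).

Answer: eMiZ?????????wGq????

Derivation:
Fragment 1: offset=13 data="wGq" -> buffer=?????????????wGq????
Fragment 2: offset=0 data="eMiZ" -> buffer=eMiZ?????????wGq????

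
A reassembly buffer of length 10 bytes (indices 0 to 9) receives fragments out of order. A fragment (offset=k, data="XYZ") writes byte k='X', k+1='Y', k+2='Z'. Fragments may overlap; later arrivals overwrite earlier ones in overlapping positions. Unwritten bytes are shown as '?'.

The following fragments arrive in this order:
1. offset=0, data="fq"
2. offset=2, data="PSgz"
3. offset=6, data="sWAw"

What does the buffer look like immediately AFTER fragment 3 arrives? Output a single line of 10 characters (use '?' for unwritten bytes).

Answer: fqPSgzsWAw

Derivation:
Fragment 1: offset=0 data="fq" -> buffer=fq????????
Fragment 2: offset=2 data="PSgz" -> buffer=fqPSgz????
Fragment 3: offset=6 data="sWAw" -> buffer=fqPSgzsWAw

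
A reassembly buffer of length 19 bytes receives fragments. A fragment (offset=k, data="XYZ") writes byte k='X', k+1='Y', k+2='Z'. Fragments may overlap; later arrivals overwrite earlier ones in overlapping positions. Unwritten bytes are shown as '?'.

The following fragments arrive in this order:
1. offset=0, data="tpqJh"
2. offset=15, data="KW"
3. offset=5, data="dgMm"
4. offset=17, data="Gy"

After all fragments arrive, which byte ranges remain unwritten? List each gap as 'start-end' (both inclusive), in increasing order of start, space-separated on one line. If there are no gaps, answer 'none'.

Answer: 9-14

Derivation:
Fragment 1: offset=0 len=5
Fragment 2: offset=15 len=2
Fragment 3: offset=5 len=4
Fragment 4: offset=17 len=2
Gaps: 9-14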